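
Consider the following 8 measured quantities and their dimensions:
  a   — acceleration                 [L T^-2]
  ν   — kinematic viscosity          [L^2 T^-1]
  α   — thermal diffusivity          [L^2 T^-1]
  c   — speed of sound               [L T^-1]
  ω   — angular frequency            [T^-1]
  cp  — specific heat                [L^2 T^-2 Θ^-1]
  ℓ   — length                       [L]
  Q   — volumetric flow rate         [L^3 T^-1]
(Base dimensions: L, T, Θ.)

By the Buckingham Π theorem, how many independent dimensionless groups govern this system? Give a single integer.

Exponent matrix [L,T,Θ] × [a,ν,α,c,ω,cp,ℓ,Q]:
  L: [ 1  2  2  1  0  2  1  3]
  T: [-2 -1 -1 -1 -1 -2  0 -1]
  Θ: [ 0  0  0  0  0 -1  0  0]
Row reduction gives pivot columns a,ν,cp; rank = 3
n=8, r=3 ⇒ 5 dimensionless groups

5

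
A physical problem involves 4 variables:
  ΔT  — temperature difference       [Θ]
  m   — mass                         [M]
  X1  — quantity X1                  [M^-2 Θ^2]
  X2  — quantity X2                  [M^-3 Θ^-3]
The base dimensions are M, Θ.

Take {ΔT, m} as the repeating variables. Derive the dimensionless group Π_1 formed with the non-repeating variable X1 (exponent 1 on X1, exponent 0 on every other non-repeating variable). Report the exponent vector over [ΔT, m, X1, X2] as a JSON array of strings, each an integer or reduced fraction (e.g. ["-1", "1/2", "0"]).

Dimensional matrix (M×Θ by ΔT×m×X1×X2):
  M: [ 0  1 -2 -3]
  Θ: [ 1  0  2 -3]
RREF → pivots at {ΔT,m} ⇒ r = 2
Pivot set = {ΔT,m}, free = {X1,X2}
RREF:
  r0: [   1    0    2   -3]
  r1: [   0    1   -2   -3]
Fix exponent of X1 at 1, X2 at 0; solve each RREF row for its pivot's exponent:
  r0: exp(ΔT) + (2)·1 = 0 ⇒ exp(ΔT) = -2
  r1: exp(m) + (-2)·1 = 0 ⇒ exp(m) = 2
Π_1 = ΔT^-2 · m^2 · X1

["-2", "2", "1", "0"]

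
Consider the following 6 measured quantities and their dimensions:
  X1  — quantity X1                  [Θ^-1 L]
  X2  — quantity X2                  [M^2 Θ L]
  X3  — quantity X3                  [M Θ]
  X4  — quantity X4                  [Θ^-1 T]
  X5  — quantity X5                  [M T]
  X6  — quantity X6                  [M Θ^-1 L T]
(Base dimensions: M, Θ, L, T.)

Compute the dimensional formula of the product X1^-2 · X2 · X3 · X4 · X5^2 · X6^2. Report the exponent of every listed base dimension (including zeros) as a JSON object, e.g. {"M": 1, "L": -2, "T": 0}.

{"M": 7, "Θ": 1, "L": 1, "T": 5}

Dimensional matrix (M×Θ×L×T by X1×X2×X3×X4×X5×X6):
  M: [ 0  2  1  0  1  1]
  Θ: [-1  1  1 -1  0 -1]
  L: [ 1  1  0  0  0  1]
  T: [ 0  0  0  1  1  1]
  [M]: (-2)·0+(1)·2+(1)·1+(1)·0+(2)·1+(2)·1 = 7
  [Θ]: (-2)·-1+(1)·1+(1)·1+(1)·-1+(2)·0+(2)·-1 = 1
  [L]: (-2)·1+(1)·1+(1)·0+(1)·0+(2)·0+(2)·1 = 1
  [T]: (-2)·0+(1)·0+(1)·0+(1)·1+(2)·1+(2)·1 = 5
⇒ M^7 Θ L T^5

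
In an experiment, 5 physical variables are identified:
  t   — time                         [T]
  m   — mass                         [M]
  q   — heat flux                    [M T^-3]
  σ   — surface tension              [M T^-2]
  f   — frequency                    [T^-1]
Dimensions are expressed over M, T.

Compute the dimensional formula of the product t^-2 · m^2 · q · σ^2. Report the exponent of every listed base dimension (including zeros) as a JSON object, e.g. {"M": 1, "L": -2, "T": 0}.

Exponent matrix [M,T] × [t,m,q,σ,f]:
  M: [ 0  1  1  1  0]
  T: [ 1  0 -3 -2 -1]
  [M]: (-2)·0+(2)·1+(1)·1+(2)·1 = 5
  [T]: (-2)·1+(2)·0+(1)·-3+(2)·-2 = -9
⇒ M^5 T^-9

{"M": 5, "T": -9}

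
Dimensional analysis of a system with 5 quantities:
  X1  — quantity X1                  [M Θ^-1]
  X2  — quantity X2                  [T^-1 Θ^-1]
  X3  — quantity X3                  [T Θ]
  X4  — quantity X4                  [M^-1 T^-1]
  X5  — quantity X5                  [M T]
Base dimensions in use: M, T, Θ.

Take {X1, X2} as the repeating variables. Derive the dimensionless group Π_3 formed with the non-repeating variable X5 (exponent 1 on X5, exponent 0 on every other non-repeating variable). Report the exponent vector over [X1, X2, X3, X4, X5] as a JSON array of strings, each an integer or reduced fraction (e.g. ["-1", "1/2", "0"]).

["-1", "1", "0", "0", "1"]

Dimensional matrix (M×T×Θ by X1×X2×X3×X4×X5):
  M: [ 1  0  0 -1  1]
  T: [ 0 -1  1 -1  1]
  Θ: [-1 -1  1  0  0]
Row reduction gives pivot columns X1,X2; rank = 2
Repeat: X1,X2; free: X3,X4,X5
RREF:
  r0: [   1    0    0   -1    1]
  r1: [   0    1   -1    1   -1]
  r2: [   0    0    0    0    0]
Fix exponent of X5 at 1, X3 at 0, X4 at 0; solve each RREF row for its pivot's exponent:
  r0: exp(X1) + (1)·1 = 0 ⇒ exp(X1) = -1
  r1: exp(X2) + (-1)·1 = 0 ⇒ exp(X2) = 1
Π_3 = X1^-1 · X2 · X5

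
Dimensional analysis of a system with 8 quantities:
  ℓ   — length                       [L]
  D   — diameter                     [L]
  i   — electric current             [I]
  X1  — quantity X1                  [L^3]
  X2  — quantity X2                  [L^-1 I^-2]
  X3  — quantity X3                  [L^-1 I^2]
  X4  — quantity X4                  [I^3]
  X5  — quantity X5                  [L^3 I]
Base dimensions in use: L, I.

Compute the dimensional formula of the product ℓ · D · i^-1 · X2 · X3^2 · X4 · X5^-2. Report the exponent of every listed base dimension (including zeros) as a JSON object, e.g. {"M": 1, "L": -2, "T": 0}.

Exponent matrix [L,I] × [ℓ,D,i,X1,X2,X3,X4,X5]:
  L: [ 1  1  0  3 -1 -1  0  3]
  I: [ 0  0  1  0 -2  2  3  1]
  [L]: (1)·1+(1)·1+(-1)·0+(1)·-1+(2)·-1+(1)·0+(-2)·3 = -7
  [I]: (1)·0+(1)·0+(-1)·1+(1)·-2+(2)·2+(1)·3+(-2)·1 = 2
⇒ L^-7 I^2

{"L": -7, "I": 2}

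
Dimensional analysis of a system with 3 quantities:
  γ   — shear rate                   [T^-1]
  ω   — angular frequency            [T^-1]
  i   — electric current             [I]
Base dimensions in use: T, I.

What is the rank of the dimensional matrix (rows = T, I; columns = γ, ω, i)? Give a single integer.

Write exponents as rows T,I / cols γ,ω,i:
  T: [-1 -1  0]
  I: [ 0  0  1]
Row reduction gives pivot columns γ,i; rank = 2

2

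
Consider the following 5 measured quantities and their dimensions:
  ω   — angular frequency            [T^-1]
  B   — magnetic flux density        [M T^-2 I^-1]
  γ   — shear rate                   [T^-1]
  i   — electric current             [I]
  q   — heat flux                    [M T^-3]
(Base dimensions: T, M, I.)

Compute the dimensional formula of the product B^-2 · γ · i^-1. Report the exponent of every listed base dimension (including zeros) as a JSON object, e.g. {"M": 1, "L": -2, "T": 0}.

Dimensional matrix (T×M×I by ω×B×γ×i×q):
  T: [-1 -2 -1  0 -3]
  M: [ 0  1  0  0  1]
  I: [ 0 -1  0  1  0]
  [T]: (-2)·-2+(1)·-1+(-1)·0 = 3
  [M]: (-2)·1+(1)·0+(-1)·0 = -2
  [I]: (-2)·-1+(1)·0+(-1)·1 = 1
⇒ T^3 M^-2 I

{"T": 3, "M": -2, "I": 1}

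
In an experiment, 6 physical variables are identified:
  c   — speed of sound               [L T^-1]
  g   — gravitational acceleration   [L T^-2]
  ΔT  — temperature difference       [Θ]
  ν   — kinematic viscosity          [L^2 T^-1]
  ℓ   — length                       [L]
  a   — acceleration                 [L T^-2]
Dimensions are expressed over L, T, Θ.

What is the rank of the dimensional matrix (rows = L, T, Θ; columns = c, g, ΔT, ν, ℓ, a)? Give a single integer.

Exponent matrix [L,T,Θ] × [c,g,ΔT,ν,ℓ,a]:
  L: [ 1  1  0  2  1  1]
  T: [-1 -2  0 -1  0 -2]
  Θ: [ 0  0  1  0  0  0]
RREF → pivots at {c,g,ΔT} ⇒ r = 3

3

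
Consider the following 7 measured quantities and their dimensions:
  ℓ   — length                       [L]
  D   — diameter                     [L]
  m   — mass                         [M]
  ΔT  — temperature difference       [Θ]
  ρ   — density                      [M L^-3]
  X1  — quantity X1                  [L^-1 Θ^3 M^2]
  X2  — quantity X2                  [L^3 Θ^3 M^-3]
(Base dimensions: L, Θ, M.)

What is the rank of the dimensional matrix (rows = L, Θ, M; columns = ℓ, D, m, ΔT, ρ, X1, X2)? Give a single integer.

Exponent matrix [L,Θ,M] × [ℓ,D,m,ΔT,ρ,X1,X2]:
  L: [ 1  1  0  0 -3 -1  3]
  Θ: [ 0  0  0  1  0  3  3]
  M: [ 0  0  1  0  1  2 -3]
Echelon form has 3 nonzero rows (pivots: ℓ,m,ΔT)

3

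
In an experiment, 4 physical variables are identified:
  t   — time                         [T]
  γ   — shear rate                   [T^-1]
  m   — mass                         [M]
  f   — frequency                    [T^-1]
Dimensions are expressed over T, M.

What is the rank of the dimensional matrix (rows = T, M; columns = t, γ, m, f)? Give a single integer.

Exponent matrix [T,M] × [t,γ,m,f]:
  T: [ 1 -1  0 -1]
  M: [ 0  0  1  0]
Echelon form has 2 nonzero rows (pivots: t,m)

2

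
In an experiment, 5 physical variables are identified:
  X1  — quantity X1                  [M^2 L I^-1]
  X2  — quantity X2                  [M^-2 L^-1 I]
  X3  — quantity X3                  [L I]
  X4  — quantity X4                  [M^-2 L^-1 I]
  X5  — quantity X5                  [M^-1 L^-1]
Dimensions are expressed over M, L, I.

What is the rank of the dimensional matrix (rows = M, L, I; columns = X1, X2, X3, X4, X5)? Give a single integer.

Dimensional matrix (M×L×I by X1×X2×X3×X4×X5):
  M: [ 2 -2  0 -2 -1]
  L: [ 1 -1  1 -1 -1]
  I: [-1  1  1  1  0]
Echelon form has 2 nonzero rows (pivots: X1,X3)

2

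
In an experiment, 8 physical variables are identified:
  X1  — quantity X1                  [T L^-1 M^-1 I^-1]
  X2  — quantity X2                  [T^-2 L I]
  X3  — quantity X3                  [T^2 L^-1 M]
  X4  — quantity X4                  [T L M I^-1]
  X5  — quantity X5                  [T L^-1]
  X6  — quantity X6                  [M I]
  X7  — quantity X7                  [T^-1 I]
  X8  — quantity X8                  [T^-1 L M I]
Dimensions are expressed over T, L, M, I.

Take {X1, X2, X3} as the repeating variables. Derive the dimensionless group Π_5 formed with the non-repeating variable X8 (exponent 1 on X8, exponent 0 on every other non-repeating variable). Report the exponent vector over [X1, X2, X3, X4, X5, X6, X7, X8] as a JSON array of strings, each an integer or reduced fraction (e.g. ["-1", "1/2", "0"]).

["1", "0", "0", "0", "0", "0", "0", "1"]

Exponent matrix [T,L,M,I] × [X1,X2,X3,X4,X5,X6,X7,X8]:
  T: [ 1 -2  2  1  1  0 -1 -1]
  L: [-1  1 -1  1 -1  0  0  1]
  M: [-1  0  1  1  0  1  0  1]
  I: [-1  1  0 -1  0  1  1  1]
Row reduction gives pivot columns X1,X2,X3; rank = 3
Pivot set = {X1,X2,X3}, free = {X4,X5,X6,X7,X8}
RREF:
  r0: [   1    0    0   -3    1    0    1   -1]
  r1: [   0    1    0   -4    1    1    2    0]
  r2: [   0    0    1   -2    1    1    1    0]
  r3: [   0    0    0    0    0    0    0    0]
Fix exponent of X8 at 1, X4 at 0, X5 at 0, X6 at 0, X7 at 0; solve each RREF row for its pivot's exponent:
  r0: exp(X1) + (-1)·1 = 0 ⇒ exp(X1) = 1
  r1: exp(X2) + (0)·1 = 0 ⇒ exp(X2) = 0
  r2: exp(X3) + (0)·1 = 0 ⇒ exp(X3) = 0
Π_5 = X1 · X8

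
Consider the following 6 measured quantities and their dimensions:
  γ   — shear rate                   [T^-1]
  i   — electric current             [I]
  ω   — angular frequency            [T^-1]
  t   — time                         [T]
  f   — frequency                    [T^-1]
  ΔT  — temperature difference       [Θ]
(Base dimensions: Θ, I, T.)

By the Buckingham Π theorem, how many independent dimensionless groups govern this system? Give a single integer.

3

Exponent matrix [Θ,I,T] × [γ,i,ω,t,f,ΔT]:
  Θ: [ 0  0  0  0  0  1]
  I: [ 0  1  0  0  0  0]
  T: [-1  0 -1  1 -1  0]
RREF → pivots at {γ,i,ΔT} ⇒ r = 3
n=6, r=3 ⇒ 3 dimensionless groups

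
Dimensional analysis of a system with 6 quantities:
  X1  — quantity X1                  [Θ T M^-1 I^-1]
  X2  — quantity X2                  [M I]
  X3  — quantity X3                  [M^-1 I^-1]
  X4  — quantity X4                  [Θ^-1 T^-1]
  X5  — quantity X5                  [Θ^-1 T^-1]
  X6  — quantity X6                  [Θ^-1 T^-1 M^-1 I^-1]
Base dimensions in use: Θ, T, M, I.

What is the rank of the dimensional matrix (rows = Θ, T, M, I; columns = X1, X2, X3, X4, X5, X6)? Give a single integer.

2

Dimensional matrix (Θ×T×M×I by X1×X2×X3×X4×X5×X6):
  Θ: [ 1  0  0 -1 -1 -1]
  T: [ 1  0  0 -1 -1 -1]
  M: [-1  1 -1  0  0 -1]
  I: [-1  1 -1  0  0 -1]
RREF → pivots at {X1,X2} ⇒ r = 2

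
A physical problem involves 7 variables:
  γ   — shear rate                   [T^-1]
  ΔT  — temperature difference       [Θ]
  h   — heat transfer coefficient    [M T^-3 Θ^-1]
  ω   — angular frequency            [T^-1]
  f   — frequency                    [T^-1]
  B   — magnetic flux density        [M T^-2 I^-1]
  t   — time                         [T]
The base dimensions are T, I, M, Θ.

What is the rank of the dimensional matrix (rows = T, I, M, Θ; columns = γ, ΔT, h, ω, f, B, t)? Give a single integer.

4

Dimensional matrix (T×I×M×Θ by γ×ΔT×h×ω×f×B×t):
  T: [-1  0 -3 -1 -1 -2  1]
  I: [ 0  0  0  0  0 -1  0]
  M: [ 0  0  1  0  0  1  0]
  Θ: [ 0  1 -1  0  0  0  0]
Echelon form has 4 nonzero rows (pivots: γ,ΔT,h,B)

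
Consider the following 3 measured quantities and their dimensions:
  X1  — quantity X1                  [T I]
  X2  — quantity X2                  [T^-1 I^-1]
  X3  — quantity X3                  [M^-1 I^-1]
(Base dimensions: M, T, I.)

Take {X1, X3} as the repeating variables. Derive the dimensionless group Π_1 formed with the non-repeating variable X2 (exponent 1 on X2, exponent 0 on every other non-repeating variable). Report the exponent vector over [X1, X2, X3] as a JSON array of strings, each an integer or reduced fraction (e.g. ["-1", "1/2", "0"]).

Write exponents as rows M,T,I / cols X1,X2,X3:
  M: [ 0  0 -1]
  T: [ 1 -1  0]
  I: [ 1 -1 -1]
Echelon form has 2 nonzero rows (pivots: X1,X3)
Repeat: X1,X3; free: X2
RREF:
  r0: [   1   -1    0]
  r1: [   0    0    1]
  r2: [   0    0    0]
Fix exponent of X2 at 1; solve each RREF row for its pivot's exponent:
  r0: exp(X1) + (-1)·1 = 0 ⇒ exp(X1) = 1
  r1: exp(X3) + (0)·1 = 0 ⇒ exp(X3) = 0
Π_1 = X1 · X2

["1", "1", "0"]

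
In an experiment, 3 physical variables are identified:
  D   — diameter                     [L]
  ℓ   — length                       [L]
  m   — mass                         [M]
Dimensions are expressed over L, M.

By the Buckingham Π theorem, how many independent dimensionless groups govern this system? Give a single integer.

Exponent matrix [L,M] × [D,ℓ,m]:
  L: [ 1  1  0]
  M: [ 0  0  1]
Row reduction gives pivot columns D,m; rank = 2
3 vars − rank 2 = 1 Π group

1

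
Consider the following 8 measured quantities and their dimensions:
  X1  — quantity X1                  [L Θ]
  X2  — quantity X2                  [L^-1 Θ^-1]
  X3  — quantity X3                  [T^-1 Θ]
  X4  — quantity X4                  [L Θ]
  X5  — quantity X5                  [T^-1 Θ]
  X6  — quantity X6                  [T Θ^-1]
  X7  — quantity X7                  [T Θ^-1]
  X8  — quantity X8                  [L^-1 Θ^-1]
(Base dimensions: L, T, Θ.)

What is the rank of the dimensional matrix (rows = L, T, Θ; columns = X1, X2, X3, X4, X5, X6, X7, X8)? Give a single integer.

2

Dimensional matrix (L×T×Θ by X1×X2×X3×X4×X5×X6×X7×X8):
  L: [ 1 -1  0  1  0  0  0 -1]
  T: [ 0  0 -1  0 -1  1  1  0]
  Θ: [ 1 -1  1  1  1 -1 -1 -1]
RREF → pivots at {X1,X3} ⇒ r = 2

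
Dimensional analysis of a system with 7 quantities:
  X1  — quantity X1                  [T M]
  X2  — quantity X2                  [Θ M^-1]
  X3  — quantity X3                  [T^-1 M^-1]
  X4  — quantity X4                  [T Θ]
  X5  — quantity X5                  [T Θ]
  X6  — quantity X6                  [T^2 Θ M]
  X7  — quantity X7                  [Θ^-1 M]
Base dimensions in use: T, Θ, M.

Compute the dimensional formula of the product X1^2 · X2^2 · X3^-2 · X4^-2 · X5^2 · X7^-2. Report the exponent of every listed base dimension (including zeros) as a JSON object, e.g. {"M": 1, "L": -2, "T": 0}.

{"T": 4, "Θ": 4, "M": 0}

Write exponents as rows T,Θ,M / cols X1,X2,X3,X4,X5,X6,X7:
  T: [ 1  0 -1  1  1  2  0]
  Θ: [ 0  1  0  1  1  1 -1]
  M: [ 1 -1 -1  0  0  1  1]
  [T]: (2)·1+(2)·0+(-2)·-1+(-2)·1+(2)·1+(-2)·0 = 4
  [Θ]: (2)·0+(2)·1+(-2)·0+(-2)·1+(2)·1+(-2)·-1 = 4
  [M]: (2)·1+(2)·-1+(-2)·-1+(-2)·0+(2)·0+(-2)·1 = 0
⇒ T^4 Θ^4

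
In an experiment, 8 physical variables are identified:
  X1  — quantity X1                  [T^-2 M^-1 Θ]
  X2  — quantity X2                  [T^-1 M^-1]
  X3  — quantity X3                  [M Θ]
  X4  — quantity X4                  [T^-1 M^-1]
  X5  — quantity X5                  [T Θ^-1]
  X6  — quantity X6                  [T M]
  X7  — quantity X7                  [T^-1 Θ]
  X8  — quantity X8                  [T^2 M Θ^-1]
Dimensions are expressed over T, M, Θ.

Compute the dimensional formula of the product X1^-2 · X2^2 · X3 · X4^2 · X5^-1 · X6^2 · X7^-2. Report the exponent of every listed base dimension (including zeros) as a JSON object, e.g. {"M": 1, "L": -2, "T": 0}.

Write exponents as rows T,M,Θ / cols X1,X2,X3,X4,X5,X6,X7,X8:
  T: [-2 -1  0 -1  1  1 -1  2]
  M: [-1 -1  1 -1  0  1  0  1]
  Θ: [ 1  0  1  0 -1  0  1 -1]
  [T]: (-2)·-2+(2)·-1+(1)·0+(2)·-1+(-1)·1+(2)·1+(-2)·-1 = 3
  [M]: (-2)·-1+(2)·-1+(1)·1+(2)·-1+(-1)·0+(2)·1+(-2)·0 = 1
  [Θ]: (-2)·1+(2)·0+(1)·1+(2)·0+(-1)·-1+(2)·0+(-2)·1 = -2
⇒ T^3 M Θ^-2

{"T": 3, "M": 1, "Θ": -2}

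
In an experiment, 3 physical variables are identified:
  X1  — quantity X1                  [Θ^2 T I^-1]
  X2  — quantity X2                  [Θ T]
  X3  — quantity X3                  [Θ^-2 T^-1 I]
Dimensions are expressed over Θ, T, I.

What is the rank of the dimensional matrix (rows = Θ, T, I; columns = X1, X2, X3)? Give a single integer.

Write exponents as rows Θ,T,I / cols X1,X2,X3:
  Θ: [ 2  1 -2]
  T: [ 1  1 -1]
  I: [-1  0  1]
RREF → pivots at {X1,X2} ⇒ r = 2

2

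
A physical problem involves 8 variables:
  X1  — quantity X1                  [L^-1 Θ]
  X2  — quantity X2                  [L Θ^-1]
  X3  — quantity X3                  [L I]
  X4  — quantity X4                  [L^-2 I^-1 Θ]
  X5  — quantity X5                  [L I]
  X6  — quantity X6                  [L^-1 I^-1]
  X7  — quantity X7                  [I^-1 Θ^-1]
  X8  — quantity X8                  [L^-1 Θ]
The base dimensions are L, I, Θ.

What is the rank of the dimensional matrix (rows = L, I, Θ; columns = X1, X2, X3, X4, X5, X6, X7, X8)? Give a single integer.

2

Exponent matrix [L,I,Θ] × [X1,X2,X3,X4,X5,X6,X7,X8]:
  L: [-1  1  1 -2  1 -1  0 -1]
  I: [ 0  0  1 -1  1 -1 -1  0]
  Θ: [ 1 -1  0  1  0  0 -1  1]
RREF → pivots at {X1,X3} ⇒ r = 2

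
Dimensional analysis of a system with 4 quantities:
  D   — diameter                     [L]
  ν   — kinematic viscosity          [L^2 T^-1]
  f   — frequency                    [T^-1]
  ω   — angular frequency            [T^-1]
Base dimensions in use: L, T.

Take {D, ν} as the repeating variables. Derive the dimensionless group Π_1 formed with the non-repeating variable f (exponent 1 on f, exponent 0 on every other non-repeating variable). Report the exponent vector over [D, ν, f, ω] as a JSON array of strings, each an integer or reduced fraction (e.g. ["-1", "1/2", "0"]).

Exponent matrix [L,T] × [D,ν,f,ω]:
  L: [ 1  2  0  0]
  T: [ 0 -1 -1 -1]
Echelon form has 2 nonzero rows (pivots: D,ν)
Repeat: D,ν; free: f,ω
RREF:
  r0: [   1    0   -2   -2]
  r1: [   0    1    1    1]
Fix exponent of f at 1, ω at 0; solve each RREF row for its pivot's exponent:
  r0: exp(D) + (-2)·1 = 0 ⇒ exp(D) = 2
  r1: exp(ν) + (1)·1 = 0 ⇒ exp(ν) = -1
Π_1 = D^2 · ν^-1 · f

["2", "-1", "1", "0"]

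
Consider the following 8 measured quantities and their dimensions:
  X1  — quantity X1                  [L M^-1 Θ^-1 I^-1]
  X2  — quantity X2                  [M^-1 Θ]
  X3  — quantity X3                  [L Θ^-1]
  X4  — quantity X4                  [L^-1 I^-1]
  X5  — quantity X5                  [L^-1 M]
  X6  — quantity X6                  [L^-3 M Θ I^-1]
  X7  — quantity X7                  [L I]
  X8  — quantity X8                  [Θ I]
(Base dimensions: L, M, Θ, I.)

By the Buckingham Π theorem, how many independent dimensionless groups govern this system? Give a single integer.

5

Dimensional matrix (L×M×Θ×I by X1×X2×X3×X4×X5×X6×X7×X8):
  L: [ 1  0  1 -1 -1 -3  1  0]
  M: [-1 -1  0  0  1  1  0  0]
  Θ: [-1  1 -1  0  0  1  0  1]
  I: [-1  0  0 -1  0 -1  1  1]
RREF → pivots at {X1,X2,X3} ⇒ r = 3
Π count = n − r = 8 − 3 = 5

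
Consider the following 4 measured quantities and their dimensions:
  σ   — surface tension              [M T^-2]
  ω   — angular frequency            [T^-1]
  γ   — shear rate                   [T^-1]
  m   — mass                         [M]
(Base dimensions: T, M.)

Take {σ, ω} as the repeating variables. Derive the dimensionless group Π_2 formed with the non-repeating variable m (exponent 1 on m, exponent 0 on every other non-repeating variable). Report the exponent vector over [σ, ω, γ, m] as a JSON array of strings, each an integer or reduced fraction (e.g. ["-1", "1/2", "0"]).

["-1", "2", "0", "1"]

Dimensional matrix (T×M by σ×ω×γ×m):
  T: [-2 -1 -1  0]
  M: [ 1  0  0  1]
RREF → pivots at {σ,ω} ⇒ r = 2
Pivot set = {σ,ω}, free = {γ,m}
RREF:
  r0: [   1    0    0    1]
  r1: [   0    1    1   -2]
Fix exponent of m at 1, γ at 0; solve each RREF row for its pivot's exponent:
  r0: exp(σ) + (1)·1 = 0 ⇒ exp(σ) = -1
  r1: exp(ω) + (-2)·1 = 0 ⇒ exp(ω) = 2
Π_2 = σ^-1 · ω^2 · m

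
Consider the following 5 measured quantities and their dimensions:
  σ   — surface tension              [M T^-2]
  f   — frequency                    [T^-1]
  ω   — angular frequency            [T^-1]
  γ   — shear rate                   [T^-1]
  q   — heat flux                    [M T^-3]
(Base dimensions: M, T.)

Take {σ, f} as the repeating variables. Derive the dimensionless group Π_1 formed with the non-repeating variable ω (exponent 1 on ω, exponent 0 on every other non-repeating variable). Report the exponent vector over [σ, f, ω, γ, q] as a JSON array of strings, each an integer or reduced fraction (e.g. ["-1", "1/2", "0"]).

Dimensional matrix (M×T by σ×f×ω×γ×q):
  M: [ 1  0  0  0  1]
  T: [-2 -1 -1 -1 -3]
Echelon form has 2 nonzero rows (pivots: σ,f)
Pivot set = {σ,f}, free = {ω,γ,q}
RREF:
  r0: [   1    0    0    0    1]
  r1: [   0    1    1    1    1]
Fix exponent of ω at 1, γ at 0, q at 0; solve each RREF row for its pivot's exponent:
  r0: exp(σ) + (0)·1 = 0 ⇒ exp(σ) = 0
  r1: exp(f) + (1)·1 = 0 ⇒ exp(f) = -1
Π_1 = f^-1 · ω

["0", "-1", "1", "0", "0"]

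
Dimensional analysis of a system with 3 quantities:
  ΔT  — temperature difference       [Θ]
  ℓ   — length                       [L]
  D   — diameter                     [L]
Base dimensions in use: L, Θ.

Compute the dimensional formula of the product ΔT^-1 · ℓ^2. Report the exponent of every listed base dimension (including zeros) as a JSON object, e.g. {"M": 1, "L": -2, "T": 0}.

Exponent matrix [L,Θ] × [ΔT,ℓ,D]:
  L: [ 0  1  1]
  Θ: [ 1  0  0]
  [L]: (-1)·0+(2)·1 = 2
  [Θ]: (-1)·1+(2)·0 = -1
⇒ L^2 Θ^-1

{"L": 2, "Θ": -1}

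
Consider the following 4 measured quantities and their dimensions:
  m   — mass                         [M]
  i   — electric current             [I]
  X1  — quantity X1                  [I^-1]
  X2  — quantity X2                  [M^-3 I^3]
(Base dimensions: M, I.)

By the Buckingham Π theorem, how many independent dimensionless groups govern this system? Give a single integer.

Exponent matrix [M,I] × [m,i,X1,X2]:
  M: [ 1  0  0 -3]
  I: [ 0  1 -1  3]
Echelon form has 2 nonzero rows (pivots: m,i)
Π count = n − r = 4 − 2 = 2

2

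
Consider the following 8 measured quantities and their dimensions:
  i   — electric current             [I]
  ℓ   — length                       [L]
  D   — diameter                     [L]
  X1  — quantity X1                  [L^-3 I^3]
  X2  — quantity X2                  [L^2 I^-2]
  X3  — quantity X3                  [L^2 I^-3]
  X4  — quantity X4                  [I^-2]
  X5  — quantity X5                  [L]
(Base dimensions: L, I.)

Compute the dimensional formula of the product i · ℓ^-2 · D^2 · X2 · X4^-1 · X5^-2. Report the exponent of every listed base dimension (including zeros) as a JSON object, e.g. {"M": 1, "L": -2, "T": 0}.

Dimensional matrix (L×I by i×ℓ×D×X1×X2×X3×X4×X5):
  L: [ 0  1  1 -3  2  2  0  1]
  I: [ 1  0  0  3 -2 -3 -2  0]
  [L]: (1)·0+(-2)·1+(2)·1+(1)·2+(-1)·0+(-2)·1 = 0
  [I]: (1)·1+(-2)·0+(2)·0+(1)·-2+(-1)·-2+(-2)·0 = 1
⇒ I

{"L": 0, "I": 1}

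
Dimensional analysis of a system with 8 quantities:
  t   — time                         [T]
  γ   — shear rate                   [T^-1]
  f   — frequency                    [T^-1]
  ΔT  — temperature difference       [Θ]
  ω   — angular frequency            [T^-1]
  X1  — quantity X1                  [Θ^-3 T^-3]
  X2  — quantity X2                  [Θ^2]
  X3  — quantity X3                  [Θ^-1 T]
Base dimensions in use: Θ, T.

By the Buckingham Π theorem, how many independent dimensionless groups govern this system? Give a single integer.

Exponent matrix [Θ,T] × [t,γ,f,ΔT,ω,X1,X2,X3]:
  Θ: [ 0  0  0  1  0 -3  2 -1]
  T: [ 1 -1 -1  0 -1 -3  0  1]
Row reduction gives pivot columns t,ΔT; rank = 2
n=8, r=2 ⇒ 6 dimensionless groups

6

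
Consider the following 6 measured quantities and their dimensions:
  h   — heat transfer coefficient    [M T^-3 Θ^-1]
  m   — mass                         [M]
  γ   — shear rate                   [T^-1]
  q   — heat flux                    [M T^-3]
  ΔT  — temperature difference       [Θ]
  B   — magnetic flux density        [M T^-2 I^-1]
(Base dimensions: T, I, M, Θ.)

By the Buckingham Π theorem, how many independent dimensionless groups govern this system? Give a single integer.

Exponent matrix [T,I,M,Θ] × [h,m,γ,q,ΔT,B]:
  T: [-3  0 -1 -3  0 -2]
  I: [ 0  0  0  0  0 -1]
  M: [ 1  1  0  1  0  1]
  Θ: [-1  0  0  0  1  0]
Row reduction gives pivot columns h,m,γ,B; rank = 4
n=6, r=4 ⇒ 2 dimensionless groups

2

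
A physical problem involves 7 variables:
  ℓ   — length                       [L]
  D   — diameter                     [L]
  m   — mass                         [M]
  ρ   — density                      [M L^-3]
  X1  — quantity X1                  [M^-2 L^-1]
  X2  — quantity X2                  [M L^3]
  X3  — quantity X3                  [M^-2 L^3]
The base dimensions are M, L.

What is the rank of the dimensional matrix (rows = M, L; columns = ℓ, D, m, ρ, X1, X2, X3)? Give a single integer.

Exponent matrix [M,L] × [ℓ,D,m,ρ,X1,X2,X3]:
  M: [ 0  0  1  1 -2  1 -2]
  L: [ 1  1  0 -3 -1  3  3]
Echelon form has 2 nonzero rows (pivots: ℓ,m)

2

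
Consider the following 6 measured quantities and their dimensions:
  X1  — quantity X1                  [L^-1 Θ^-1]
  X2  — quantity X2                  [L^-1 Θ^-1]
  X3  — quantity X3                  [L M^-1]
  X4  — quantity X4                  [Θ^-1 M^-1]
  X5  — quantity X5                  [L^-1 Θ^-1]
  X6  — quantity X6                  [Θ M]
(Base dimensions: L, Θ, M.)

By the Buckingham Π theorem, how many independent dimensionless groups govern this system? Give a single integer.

4

Dimensional matrix (L×Θ×M by X1×X2×X3×X4×X5×X6):
  L: [-1 -1  1  0 -1  0]
  Θ: [-1 -1  0 -1 -1  1]
  M: [ 0  0 -1 -1  0  1]
Row reduction gives pivot columns X1,X3; rank = 2
Π count = n − r = 6 − 2 = 4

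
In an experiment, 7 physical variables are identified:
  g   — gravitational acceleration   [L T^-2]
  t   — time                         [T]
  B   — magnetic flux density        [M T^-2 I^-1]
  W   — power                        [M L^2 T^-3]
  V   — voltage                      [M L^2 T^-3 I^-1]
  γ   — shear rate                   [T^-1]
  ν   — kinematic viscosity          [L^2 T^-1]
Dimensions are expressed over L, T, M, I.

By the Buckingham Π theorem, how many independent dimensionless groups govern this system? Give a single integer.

Exponent matrix [L,T,M,I] × [g,t,B,W,V,γ,ν]:
  L: [ 1  0  0  2  2  0  2]
  T: [-2  1 -2 -3 -3 -1 -1]
  M: [ 0  0  1  1  1  0  0]
  I: [ 0  0 -1  0 -1  0  0]
RREF → pivots at {g,t,B,W} ⇒ r = 4
7 vars − rank 4 = 3 Π groups

3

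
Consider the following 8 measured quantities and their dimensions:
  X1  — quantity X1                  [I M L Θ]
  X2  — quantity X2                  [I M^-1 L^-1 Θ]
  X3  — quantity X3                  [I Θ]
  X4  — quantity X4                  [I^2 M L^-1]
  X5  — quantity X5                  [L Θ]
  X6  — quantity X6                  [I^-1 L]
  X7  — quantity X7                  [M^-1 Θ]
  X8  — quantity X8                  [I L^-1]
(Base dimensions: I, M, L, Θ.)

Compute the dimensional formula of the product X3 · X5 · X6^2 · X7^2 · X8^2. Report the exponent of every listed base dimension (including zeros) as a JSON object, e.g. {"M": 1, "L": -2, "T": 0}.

Dimensional matrix (I×M×L×Θ by X1×X2×X3×X4×X5×X6×X7×X8):
  I: [ 1  1  1  2  0 -1  0  1]
  M: [ 1 -1  0  1  0  0 -1  0]
  L: [ 1 -1  0 -1  1  1  0 -1]
  Θ: [ 1  1  1  0  1  0  1  0]
  [I]: (1)·1+(1)·0+(2)·-1+(2)·0+(2)·1 = 1
  [M]: (1)·0+(1)·0+(2)·0+(2)·-1+(2)·0 = -2
  [L]: (1)·0+(1)·1+(2)·1+(2)·0+(2)·-1 = 1
  [Θ]: (1)·1+(1)·1+(2)·0+(2)·1+(2)·0 = 4
⇒ I M^-2 L Θ^4

{"I": 1, "M": -2, "L": 1, "Θ": 4}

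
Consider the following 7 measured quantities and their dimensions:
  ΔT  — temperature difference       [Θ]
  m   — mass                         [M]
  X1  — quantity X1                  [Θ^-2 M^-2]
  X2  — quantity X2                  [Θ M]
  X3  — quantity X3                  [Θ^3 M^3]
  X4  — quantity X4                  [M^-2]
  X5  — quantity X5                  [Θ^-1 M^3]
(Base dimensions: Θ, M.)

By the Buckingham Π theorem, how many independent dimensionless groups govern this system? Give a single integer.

5

Exponent matrix [Θ,M] × [ΔT,m,X1,X2,X3,X4,X5]:
  Θ: [ 1  0 -2  1  3  0 -1]
  M: [ 0  1 -2  1  3 -2  3]
Row reduction gives pivot columns ΔT,m; rank = 2
n=7, r=2 ⇒ 5 dimensionless groups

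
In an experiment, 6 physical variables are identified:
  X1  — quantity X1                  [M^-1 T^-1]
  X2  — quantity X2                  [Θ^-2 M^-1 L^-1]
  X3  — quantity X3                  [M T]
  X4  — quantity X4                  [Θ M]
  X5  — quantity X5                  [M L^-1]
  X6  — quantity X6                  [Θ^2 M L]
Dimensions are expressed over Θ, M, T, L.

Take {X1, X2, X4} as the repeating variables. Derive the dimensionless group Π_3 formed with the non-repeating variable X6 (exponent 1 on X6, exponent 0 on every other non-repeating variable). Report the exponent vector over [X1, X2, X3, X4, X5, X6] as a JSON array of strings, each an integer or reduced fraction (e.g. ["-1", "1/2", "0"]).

Exponent matrix [Θ,M,T,L] × [X1,X2,X3,X4,X5,X6]:
  Θ: [ 0 -2  0  1  0  2]
  M: [-1 -1  1  1  1  1]
  T: [-1  0  1  0  0  0]
  L: [ 0 -1  0  0 -1  1]
Row reduction gives pivot columns X1,X2,X4; rank = 3
Repeat: X1,X2,X4; free: X3,X5,X6
RREF:
  r0: [   1    0   -1    0    0    0]
  r1: [   0    1    0    0    1   -1]
  r2: [   0    0    0    1    2    0]
  r3: [   0    0    0    0    0    0]
Fix exponent of X6 at 1, X3 at 0, X5 at 0; solve each RREF row for its pivot's exponent:
  r0: exp(X1) + (0)·1 = 0 ⇒ exp(X1) = 0
  r1: exp(X2) + (-1)·1 = 0 ⇒ exp(X2) = 1
  r2: exp(X4) + (0)·1 = 0 ⇒ exp(X4) = 0
Π_3 = X2 · X6

["0", "1", "0", "0", "0", "1"]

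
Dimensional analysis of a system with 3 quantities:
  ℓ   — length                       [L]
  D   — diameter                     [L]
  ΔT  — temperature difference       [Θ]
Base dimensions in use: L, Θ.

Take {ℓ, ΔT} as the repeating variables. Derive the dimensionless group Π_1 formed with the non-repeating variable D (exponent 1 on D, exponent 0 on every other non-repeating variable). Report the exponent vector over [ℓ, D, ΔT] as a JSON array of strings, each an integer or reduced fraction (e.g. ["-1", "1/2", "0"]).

Dimensional matrix (L×Θ by ℓ×D×ΔT):
  L: [ 1  1  0]
  Θ: [ 0  0  1]
RREF → pivots at {ℓ,ΔT} ⇒ r = 2
Pivot set = {ℓ,ΔT}, free = {D}
RREF:
  r0: [   1    1    0]
  r1: [   0    0    1]
Fix exponent of D at 1; solve each RREF row for its pivot's exponent:
  r0: exp(ℓ) + (1)·1 = 0 ⇒ exp(ℓ) = -1
  r1: exp(ΔT) + (0)·1 = 0 ⇒ exp(ΔT) = 0
Π_1 = ℓ^-1 · D

["-1", "1", "0"]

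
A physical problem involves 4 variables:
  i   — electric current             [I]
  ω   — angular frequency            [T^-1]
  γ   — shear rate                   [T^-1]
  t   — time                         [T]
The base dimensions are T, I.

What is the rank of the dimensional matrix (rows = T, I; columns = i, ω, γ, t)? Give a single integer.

2

Write exponents as rows T,I / cols i,ω,γ,t:
  T: [ 0 -1 -1  1]
  I: [ 1  0  0  0]
RREF → pivots at {i,ω} ⇒ r = 2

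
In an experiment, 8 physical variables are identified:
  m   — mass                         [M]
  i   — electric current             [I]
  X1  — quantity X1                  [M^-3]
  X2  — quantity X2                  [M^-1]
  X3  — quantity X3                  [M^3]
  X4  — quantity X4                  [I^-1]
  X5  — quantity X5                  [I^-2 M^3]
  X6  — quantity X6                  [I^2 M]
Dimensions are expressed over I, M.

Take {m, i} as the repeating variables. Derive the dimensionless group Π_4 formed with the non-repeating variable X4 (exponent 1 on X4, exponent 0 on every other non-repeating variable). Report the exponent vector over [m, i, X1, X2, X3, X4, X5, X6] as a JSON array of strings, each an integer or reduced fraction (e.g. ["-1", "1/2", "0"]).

Dimensional matrix (I×M by m×i×X1×X2×X3×X4×X5×X6):
  I: [ 0  1  0  0  0 -1 -2  2]
  M: [ 1  0 -3 -1  3  0  3  1]
RREF → pivots at {m,i} ⇒ r = 2
Repeat: m,i; free: X1,X2,X3,X4,X5,X6
RREF:
  r0: [   1    0   -3   -1    3    0    3    1]
  r1: [   0    1    0    0    0   -1   -2    2]
Fix exponent of X4 at 1, X1 at 0, X2 at 0, X3 at 0, X5 at 0, X6 at 0; solve each RREF row for its pivot's exponent:
  r0: exp(m) + (0)·1 = 0 ⇒ exp(m) = 0
  r1: exp(i) + (-1)·1 = 0 ⇒ exp(i) = 1
Π_4 = i · X4

["0", "1", "0", "0", "0", "1", "0", "0"]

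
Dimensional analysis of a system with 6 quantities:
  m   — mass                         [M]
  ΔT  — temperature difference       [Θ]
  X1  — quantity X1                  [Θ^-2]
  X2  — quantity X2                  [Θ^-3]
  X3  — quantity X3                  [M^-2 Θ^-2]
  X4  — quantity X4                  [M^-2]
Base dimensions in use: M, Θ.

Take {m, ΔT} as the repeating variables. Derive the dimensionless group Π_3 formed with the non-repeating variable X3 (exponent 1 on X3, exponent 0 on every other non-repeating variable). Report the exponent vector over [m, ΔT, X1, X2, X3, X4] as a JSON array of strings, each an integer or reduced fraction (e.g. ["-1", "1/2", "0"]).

Write exponents as rows M,Θ / cols m,ΔT,X1,X2,X3,X4:
  M: [ 1  0  0  0 -2 -2]
  Θ: [ 0  1 -2 -3 -2  0]
Echelon form has 2 nonzero rows (pivots: m,ΔT)
Repeat: m,ΔT; free: X1,X2,X3,X4
RREF:
  r0: [   1    0    0    0   -2   -2]
  r1: [   0    1   -2   -3   -2    0]
Fix exponent of X3 at 1, X1 at 0, X2 at 0, X4 at 0; solve each RREF row for its pivot's exponent:
  r0: exp(m) + (-2)·1 = 0 ⇒ exp(m) = 2
  r1: exp(ΔT) + (-2)·1 = 0 ⇒ exp(ΔT) = 2
Π_3 = m^2 · ΔT^2 · X3

["2", "2", "0", "0", "1", "0"]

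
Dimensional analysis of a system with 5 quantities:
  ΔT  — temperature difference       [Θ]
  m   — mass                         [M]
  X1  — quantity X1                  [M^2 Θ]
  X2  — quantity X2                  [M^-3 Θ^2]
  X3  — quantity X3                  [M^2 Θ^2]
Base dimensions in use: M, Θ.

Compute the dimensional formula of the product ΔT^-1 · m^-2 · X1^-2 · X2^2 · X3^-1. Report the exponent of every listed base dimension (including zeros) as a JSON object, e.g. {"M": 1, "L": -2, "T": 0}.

Exponent matrix [M,Θ] × [ΔT,m,X1,X2,X3]:
  M: [ 0  1  2 -3  2]
  Θ: [ 1  0  1  2  2]
  [M]: (-1)·0+(-2)·1+(-2)·2+(2)·-3+(-1)·2 = -14
  [Θ]: (-1)·1+(-2)·0+(-2)·1+(2)·2+(-1)·2 = -1
⇒ M^-14 Θ^-1

{"M": -14, "Θ": -1}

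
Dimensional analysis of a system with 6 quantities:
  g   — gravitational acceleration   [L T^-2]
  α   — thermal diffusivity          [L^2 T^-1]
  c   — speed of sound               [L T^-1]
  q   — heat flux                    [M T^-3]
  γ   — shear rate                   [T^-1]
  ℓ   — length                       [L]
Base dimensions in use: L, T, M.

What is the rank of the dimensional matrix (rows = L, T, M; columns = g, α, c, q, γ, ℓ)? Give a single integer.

3

Dimensional matrix (L×T×M by g×α×c×q×γ×ℓ):
  L: [ 1  2  1  0  0  1]
  T: [-2 -1 -1 -3 -1  0]
  M: [ 0  0  0  1  0  0]
Echelon form has 3 nonzero rows (pivots: g,α,q)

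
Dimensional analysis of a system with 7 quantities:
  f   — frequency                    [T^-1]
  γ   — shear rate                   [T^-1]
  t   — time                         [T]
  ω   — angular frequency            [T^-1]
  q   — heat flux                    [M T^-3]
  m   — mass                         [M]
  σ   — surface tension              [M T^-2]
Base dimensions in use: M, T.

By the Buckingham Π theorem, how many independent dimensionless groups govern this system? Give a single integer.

5

Exponent matrix [M,T] × [f,γ,t,ω,q,m,σ]:
  M: [ 0  0  0  0  1  1  1]
  T: [-1 -1  1 -1 -3  0 -2]
Echelon form has 2 nonzero rows (pivots: f,q)
Π count = n − r = 7 − 2 = 5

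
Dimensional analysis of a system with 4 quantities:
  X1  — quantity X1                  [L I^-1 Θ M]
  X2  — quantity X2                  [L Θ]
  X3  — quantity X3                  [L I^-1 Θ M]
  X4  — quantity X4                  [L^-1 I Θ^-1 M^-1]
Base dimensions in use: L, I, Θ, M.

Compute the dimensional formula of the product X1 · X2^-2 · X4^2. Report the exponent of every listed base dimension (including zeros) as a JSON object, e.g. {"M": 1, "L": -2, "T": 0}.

{"L": -3, "I": 1, "Θ": -3, "M": -1}

Write exponents as rows L,I,Θ,M / cols X1,X2,X3,X4:
  L: [ 1  1  1 -1]
  I: [-1  0 -1  1]
  Θ: [ 1  1  1 -1]
  M: [ 1  0  1 -1]
  [L]: (1)·1+(-2)·1+(2)·-1 = -3
  [I]: (1)·-1+(-2)·0+(2)·1 = 1
  [Θ]: (1)·1+(-2)·1+(2)·-1 = -3
  [M]: (1)·1+(-2)·0+(2)·-1 = -1
⇒ L^-3 I Θ^-3 M^-1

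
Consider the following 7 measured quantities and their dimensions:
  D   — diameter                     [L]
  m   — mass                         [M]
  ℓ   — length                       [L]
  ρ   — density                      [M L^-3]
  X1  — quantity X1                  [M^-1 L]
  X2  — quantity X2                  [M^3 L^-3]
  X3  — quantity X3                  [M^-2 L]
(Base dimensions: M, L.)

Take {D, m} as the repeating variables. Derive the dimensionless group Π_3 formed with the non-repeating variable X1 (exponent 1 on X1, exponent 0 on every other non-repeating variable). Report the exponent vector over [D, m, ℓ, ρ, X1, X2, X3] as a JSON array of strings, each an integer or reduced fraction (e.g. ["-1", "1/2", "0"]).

Dimensional matrix (M×L by D×m×ℓ×ρ×X1×X2×X3):
  M: [ 0  1  0  1 -1  3 -2]
  L: [ 1  0  1 -3  1 -3  1]
RREF → pivots at {D,m} ⇒ r = 2
Repeat: D,m; free: ℓ,ρ,X1,X2,X3
RREF:
  r0: [   1    0    1   -3    1   -3    1]
  r1: [   0    1    0    1   -1    3   -2]
Fix exponent of X1 at 1, ℓ at 0, ρ at 0, X2 at 0, X3 at 0; solve each RREF row for its pivot's exponent:
  r0: exp(D) + (1)·1 = 0 ⇒ exp(D) = -1
  r1: exp(m) + (-1)·1 = 0 ⇒ exp(m) = 1
Π_3 = D^-1 · m · X1

["-1", "1", "0", "0", "1", "0", "0"]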